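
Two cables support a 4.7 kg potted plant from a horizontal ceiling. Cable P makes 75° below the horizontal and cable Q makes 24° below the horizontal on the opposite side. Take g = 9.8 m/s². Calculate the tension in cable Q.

T_Q ≈ 12.1 N

Weight W = 4.7 × 9.8 = 46.06 N acts straight down.
Horizontal: T_P cos 75° = T_Q cos 24°  →  T_P = 3.53 T_Q.
Vertical: T_P sin 75° + T_Q sin 24° = 46.06.
Substituting the horizontal relation into the vertical equation gives 3.816 T_Q = 46.06, so T_Q = 12.07 N.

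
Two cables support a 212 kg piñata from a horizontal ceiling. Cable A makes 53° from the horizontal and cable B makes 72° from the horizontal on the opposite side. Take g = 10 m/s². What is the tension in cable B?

Weight W = 212 × 10 = 2120 N acts straight down.
Horizontal: T_A cos 53° = T_B cos 72°  →  T_A = 0.5135 T_B.
Vertical: T_A sin 53° + T_B sin 72° = 2120.
Substituting the horizontal relation into the vertical equation gives 1.361 T_B = 2120, so T_B = 1558 N.

T_B ≈ 1560 N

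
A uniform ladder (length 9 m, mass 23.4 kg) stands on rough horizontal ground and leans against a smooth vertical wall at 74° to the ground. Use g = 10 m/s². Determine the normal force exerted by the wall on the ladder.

N_wall ≈ 33.5 N

Torques about the foot: N_wall · 9 sin 74° = 23.4×10×4.5 cos 74° → N_wall = 33.549 N.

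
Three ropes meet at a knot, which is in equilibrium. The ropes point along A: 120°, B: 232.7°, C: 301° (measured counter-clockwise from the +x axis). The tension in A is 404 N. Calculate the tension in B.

Resolve: ΣF_x = 404 cos 120° + T_B cos 232.7° + T_C cos 301° = 0.
        ΣF_y = 404 sin 120° + T_B sin 232.7° + T_C sin 301° = 0.
The known terms sum to (-202, 349.9) N, so -0.6060 T_B + 0.5150 T_C = 202 and -0.7955 T_B − 0.8572 T_C = -349.9.
Solving simultaneously: T_B = 7.589 N, T_C = 401.1 N.

T_B ≈ 7.59 N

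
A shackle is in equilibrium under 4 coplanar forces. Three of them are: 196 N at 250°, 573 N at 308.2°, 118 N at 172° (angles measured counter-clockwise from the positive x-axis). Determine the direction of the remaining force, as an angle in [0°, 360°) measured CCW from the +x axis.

θ ≈ 105°

Sum the known components: ΣF_x = 170.5 N, ΣF_y = -618.1 N.
For equilibrium the remaining force must supply (−ΣF_x, −ΣF_y) = (-170.5, 618.1) N.
Magnitude = √((-170.5)² + (618.1)²) = 641.1 N; direction = atan2(618.1, -170.5) = 105.4°.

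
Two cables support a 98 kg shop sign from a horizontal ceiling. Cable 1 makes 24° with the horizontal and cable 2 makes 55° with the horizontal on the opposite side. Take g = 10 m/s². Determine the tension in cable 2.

Weight W = 98 × 10 = 980 N acts straight down.
Horizontal: T_1 cos 24° = T_2 cos 55°  →  T_1 = 0.6279 T_2.
Vertical: T_1 sin 24° + T_2 sin 55° = 980.
Substituting the horizontal relation into the vertical equation gives 1.075 T_2 = 980, so T_2 = 912 N.

T_2 ≈ 912 N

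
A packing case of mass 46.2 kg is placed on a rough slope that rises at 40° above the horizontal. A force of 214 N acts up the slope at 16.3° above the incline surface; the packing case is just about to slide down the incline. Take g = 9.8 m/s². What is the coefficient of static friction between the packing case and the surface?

μ ≈ 0.299

On the verge of sliding down the incline, friction is at its maximum μN and acts up the slope.
Perpendicular to incline: N = W cos 40° − P sin 16.3° = 346.8 − 60.06 = 286.8 N.
Along incline: P cos 16.3° + μN = W sin 40° → μ = (W sin 40° − P cos 16.3°) / N = 0.2986.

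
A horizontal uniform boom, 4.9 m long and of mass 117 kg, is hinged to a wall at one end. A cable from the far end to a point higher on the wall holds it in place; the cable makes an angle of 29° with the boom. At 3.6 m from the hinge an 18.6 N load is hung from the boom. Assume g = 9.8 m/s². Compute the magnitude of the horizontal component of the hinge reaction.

Take torques about the hinge: T sin 29° · 4.9 = 117×9.8×2.45 + 18.6×3.6 = 2876.1 N·m.
So T = 2876.1 / (0.4848 × 4.9) = 1210.7 N.
ΣF_x = 0: H_x = T cos 29° = 1058.9 N.

H_x ≈ 1060 N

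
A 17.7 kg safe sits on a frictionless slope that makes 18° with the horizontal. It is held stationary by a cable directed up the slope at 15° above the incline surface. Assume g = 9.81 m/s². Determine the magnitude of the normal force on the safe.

N ≈ 151 N

Take axes along and perpendicular to the incline. Weight components: W sin 18° = 53.66 N down-slope, W cos 18° = 165.1 N into the surface.
Along incline: T cos 15° = W sin 18° → T = 55.55 N.
Perpendicular: N = W cos 18° − T sin 15° = 150.8 N.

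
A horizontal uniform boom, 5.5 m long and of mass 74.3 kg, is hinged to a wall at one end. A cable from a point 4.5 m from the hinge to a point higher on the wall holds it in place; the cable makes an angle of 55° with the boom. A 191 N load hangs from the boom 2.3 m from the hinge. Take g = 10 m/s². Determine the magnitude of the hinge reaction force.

|H| ≈ 543 N

Take torques about the hinge: T sin 55° · 4.5 = 74.3×10×2.75 + 191×2.3 = 2482.6 N·m.
So T = 2482.6 / (0.8192 × 4.5) = 673.47 N.
ΣF_x = 0: H_x = T cos 55° = 386.29 N.
ΣF_y = 0: H_y = (74.3×10 + 191) − T sin 55° = 934 − 551.68 = 382.32 N.
|H| = √(H_x² + H_y²) = √((386.29)² + (382.32)²) = 543.5 N.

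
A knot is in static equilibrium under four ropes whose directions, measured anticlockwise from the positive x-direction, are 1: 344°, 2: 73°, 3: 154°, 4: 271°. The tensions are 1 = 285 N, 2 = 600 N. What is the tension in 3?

T_3 ≈ 514 N

Resolve: ΣF_x = 285 cos 344° + 600 cos 73° + T_3 cos 154° + T_4 cos 271° = 0.
        ΣF_y = 285 sin 344° + 600 sin 73° + T_3 sin 154° + T_4 sin 271° = 0.
The known terms sum to (449.4, 495.2) N, so -0.8988 T_3 + 0.0175 T_4 = -449.4 and 0.4384 T_3 − 0.9998 T_4 = -495.2.
Solving simultaneously: T_3 = 514 N, T_4 = 720.6 N.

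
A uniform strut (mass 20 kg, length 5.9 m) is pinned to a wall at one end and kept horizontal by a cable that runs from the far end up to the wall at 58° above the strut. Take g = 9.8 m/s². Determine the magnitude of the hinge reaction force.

|H| ≈ 116 N

Take torques about the hinge: T sin 58° · 5.9 = 20×9.8×2.95 = 578.2 N·m.
So T = 578.2 / (0.8480 × 5.9) = 115.56 N.
ΣF_x = 0: H_x = T cos 58° = 61.237 N.
ΣF_y = 0: H_y = (20×9.8) − T sin 58° = 196 − 98 = 98 N.
|H| = √(H_x² + H_y²) = √((61.237)² + (98)²) = 115.56 N.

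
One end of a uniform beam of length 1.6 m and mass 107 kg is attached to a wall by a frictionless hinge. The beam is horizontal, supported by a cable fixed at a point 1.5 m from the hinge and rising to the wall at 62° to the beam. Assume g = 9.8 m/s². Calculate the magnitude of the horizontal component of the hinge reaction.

Take torques about the hinge: T sin 62° · 1.5 = 107×9.8×0.8 = 838.88 N·m.
So T = 838.88 / (0.8829 × 1.5) = 633.39 N.
ΣF_x = 0: H_x = T cos 62° = 297.36 N.

H_x ≈ 297 N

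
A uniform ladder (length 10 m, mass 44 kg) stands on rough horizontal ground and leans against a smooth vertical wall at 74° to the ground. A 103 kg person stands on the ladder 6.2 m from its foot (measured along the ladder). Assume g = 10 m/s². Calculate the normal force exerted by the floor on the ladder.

ΣF_y = 0: N_floor = 44×10 + 103×10 = 1470 N.

N_floor ≈ 1470 N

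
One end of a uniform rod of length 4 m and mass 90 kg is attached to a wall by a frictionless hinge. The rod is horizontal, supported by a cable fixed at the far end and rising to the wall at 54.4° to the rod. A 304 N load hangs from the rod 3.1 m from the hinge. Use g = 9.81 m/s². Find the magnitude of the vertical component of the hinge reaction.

|H_y| ≈ 510 N

Take torques about the hinge: T sin 54.4° · 4 = 90×9.81×2 + 304×3.1 = 2708.2 N·m.
So T = 2708.2 / (0.8131 × 4) = 832.68 N.
ΣF_y = 0: H_y = (90×9.81 + 304) − T sin 54.4° = 1186.9 − 677.05 = 509.85 N.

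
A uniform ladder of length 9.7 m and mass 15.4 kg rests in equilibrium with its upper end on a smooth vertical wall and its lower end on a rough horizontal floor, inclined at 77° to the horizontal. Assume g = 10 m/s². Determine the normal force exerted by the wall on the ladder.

Torques about the foot: N_wall · 9.7 sin 77° = 15.4×10×4.85 cos 77° → N_wall = 17.777 N.

N_wall ≈ 17.8 N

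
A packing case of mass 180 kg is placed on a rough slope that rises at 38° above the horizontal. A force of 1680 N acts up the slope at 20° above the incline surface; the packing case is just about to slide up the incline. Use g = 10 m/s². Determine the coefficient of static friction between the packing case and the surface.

μ ≈ 0.558

On the verge of sliding up the incline, friction is at its maximum μN and acts down the slope.
Perpendicular to incline: N = W cos 38° − P sin 20° = 1418 − 574.6 = 843.8 N.
Along incline: P cos 20° − μN = W sin 38° → μ = −(W sin 38° − P cos 20°) / N = 0.5576.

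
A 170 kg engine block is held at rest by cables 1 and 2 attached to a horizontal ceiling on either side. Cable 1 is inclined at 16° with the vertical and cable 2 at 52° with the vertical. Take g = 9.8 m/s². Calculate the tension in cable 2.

Angles from the horizontal: cable 1 is 90° − 16° = 74°, cable 2 is 90° − 52° = 38°.
Weight W = 170 × 9.8 = 1666 N acts straight down.
Horizontal: T_1 cos 74° = T_2 cos 38°  →  T_1 = 2.859 T_2.
Vertical: T_1 sin 74° + T_2 sin 38° = 1666.
Substituting the horizontal relation into the vertical equation gives 3.364 T_2 = 1666, so T_2 = 495.3 N.

T_2 ≈ 495 N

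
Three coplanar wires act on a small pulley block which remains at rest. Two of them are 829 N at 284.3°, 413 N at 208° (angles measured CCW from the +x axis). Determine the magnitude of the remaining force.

Sum the known components: ΣF_x = -159.9 N, ΣF_y = -997.2 N.
For equilibrium the remaining force must supply (−ΣF_x, −ΣF_y) = (159.9, 997.2) N.
Magnitude = √((159.9)² + (997.2)²) = 1010 N; direction = atan2(997.2, 159.9) = 80.9°.

F ≈ 1010 N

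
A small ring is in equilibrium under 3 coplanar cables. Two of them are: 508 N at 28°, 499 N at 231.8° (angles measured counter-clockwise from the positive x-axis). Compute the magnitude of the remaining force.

F ≈ 208 N

Sum the known components: ΣF_x = 140 N, ΣF_y = -153.7 N.
For equilibrium the remaining force must supply (−ΣF_x, −ΣF_y) = (-140, 153.7) N.
Magnitude = √((-140)² + (153.7)²) = 207.8 N; direction = atan2(153.7, -140) = 132.3°.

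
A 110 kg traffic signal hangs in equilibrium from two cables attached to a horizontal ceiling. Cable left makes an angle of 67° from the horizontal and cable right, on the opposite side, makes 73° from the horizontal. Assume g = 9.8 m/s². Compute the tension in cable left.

Weight W = 110 × 9.8 = 1078 N acts straight down.
Horizontal: T_left cos 67° = T_right cos 73°  →  T_right = 1.336 T_left.
Vertical: T_left sin 67° + T_right sin 73° = 1078.
Substituting the horizontal relation into the vertical equation gives 2.199 T_left = 1078, so T_left = 490.3 N.

T_left ≈ 490 N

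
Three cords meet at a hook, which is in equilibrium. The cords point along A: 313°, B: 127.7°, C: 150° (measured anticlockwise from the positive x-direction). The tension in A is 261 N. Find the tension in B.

T_B ≈ 201 N

Resolve: ΣF_x = 261 cos 313° + T_B cos 127.7° + T_C cos 150° = 0.
        ΣF_y = 261 sin 313° + T_B sin 127.7° + T_C sin 150° = 0.
The known terms sum to (178, -190.9) N, so -0.6115 T_B − 0.8660 T_C = -178 and 0.7912 T_B + 0.5000 T_C = 190.9.
Solving simultaneously: T_B = 201.1 N, T_C = 63.53 N.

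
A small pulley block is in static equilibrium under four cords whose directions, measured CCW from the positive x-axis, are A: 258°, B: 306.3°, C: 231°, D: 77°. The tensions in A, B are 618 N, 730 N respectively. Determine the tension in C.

Resolve: ΣF_x = 618 cos 258° + 730 cos 306.3° + T_C cos 231° + T_D cos 77° = 0.
        ΣF_y = 618 sin 258° + 730 sin 306.3° + T_C sin 231° + T_D sin 77° = 0.
The known terms sum to (303.7, -1193) N, so -0.6293 T_C + 0.2250 T_D = -303.7 and -0.7771 T_C + 0.9744 T_D = 1193.
Solving simultaneously: T_C = 1287 N, T_D = 2251 N.

T_C ≈ 1290 N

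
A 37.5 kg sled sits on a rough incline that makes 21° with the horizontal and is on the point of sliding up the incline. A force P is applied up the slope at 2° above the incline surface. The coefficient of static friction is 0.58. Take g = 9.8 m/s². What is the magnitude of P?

On the verge of sliding up the incline, friction equals μN and acts down the slope.
Perpendicular: N + P sin 2° = W cos 21° = 343.1 N.
Along incline: P cos 2° = W sin 21° + μN  with W sin 21° = 131.7 N.
Solving the pair for P and N: P = 324.3 N, N = 331.8 N (and f = μN = 192.4 N).

P ≈ 324 N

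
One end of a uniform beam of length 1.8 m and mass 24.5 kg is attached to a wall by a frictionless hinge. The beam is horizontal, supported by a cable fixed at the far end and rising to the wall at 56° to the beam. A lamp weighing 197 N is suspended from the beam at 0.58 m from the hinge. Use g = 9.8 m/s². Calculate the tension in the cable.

Take torques about the hinge: T sin 56° · 1.8 = 24.5×9.8×0.9 + 197×0.58 = 330.35 N·m.
So T = 330.35 / (0.8290 × 1.8) = 221.37 N.

T ≈ 221 N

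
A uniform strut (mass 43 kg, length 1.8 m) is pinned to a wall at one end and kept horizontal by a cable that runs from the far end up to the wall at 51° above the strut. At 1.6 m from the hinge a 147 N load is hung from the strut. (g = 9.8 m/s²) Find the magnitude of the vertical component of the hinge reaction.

Take torques about the hinge: T sin 51° · 1.8 = 43×9.8×0.9 + 147×1.6 = 614.46 N·m.
So T = 614.46 / (0.7771 × 1.8) = 439.26 N.
ΣF_y = 0: H_y = (43×9.8 + 147) − T sin 51° = 568.4 − 341.37 = 227.03 N.

|H_y| ≈ 227 N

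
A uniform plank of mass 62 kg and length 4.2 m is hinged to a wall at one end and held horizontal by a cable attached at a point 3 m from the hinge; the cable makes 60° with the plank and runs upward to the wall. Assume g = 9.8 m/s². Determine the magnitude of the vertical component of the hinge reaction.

|H_y| ≈ 182 N

Take torques about the hinge: T sin 60° · 3 = 62×9.8×2.1 = 1276 N·m.
So T = 1276 / (0.8660 × 3) = 491.12 N.
ΣF_y = 0: H_y = (62×9.8) − T sin 60° = 607.6 − 425.32 = 182.28 N.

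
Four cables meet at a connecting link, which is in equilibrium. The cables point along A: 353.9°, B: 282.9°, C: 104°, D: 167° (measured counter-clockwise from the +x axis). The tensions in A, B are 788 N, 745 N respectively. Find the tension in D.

Resolve: ΣF_x = 788 cos 353.9° + 745 cos 282.9° + T_C cos 104° + T_D cos 167° = 0.
        ΣF_y = 788 sin 353.9° + 745 sin 282.9° + T_C sin 104° + T_D sin 167° = 0.
The known terms sum to (949.9, -809.9) N, so -0.2419 T_C − 0.9744 T_D = -949.9 and 0.9703 T_C + 0.2250 T_D = 809.9.
Solving simultaneously: T_C = 645.9 N, T_D = 814.5 N.

T_D ≈ 814 N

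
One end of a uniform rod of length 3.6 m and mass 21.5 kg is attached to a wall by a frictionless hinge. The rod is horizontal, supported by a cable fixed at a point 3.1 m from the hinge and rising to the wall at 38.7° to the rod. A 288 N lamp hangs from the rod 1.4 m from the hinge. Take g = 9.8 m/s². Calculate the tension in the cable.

Take torques about the hinge: T sin 38.7° · 3.1 = 21.5×9.8×1.8 + 288×1.4 = 782.46 N·m.
So T = 782.46 / (0.6252 × 3.1) = 403.69 N.

T ≈ 404 N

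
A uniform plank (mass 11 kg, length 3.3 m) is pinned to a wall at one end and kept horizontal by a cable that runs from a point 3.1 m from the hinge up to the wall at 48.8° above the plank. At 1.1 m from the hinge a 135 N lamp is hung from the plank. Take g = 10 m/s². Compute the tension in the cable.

T ≈ 141 N

Take torques about the hinge: T sin 48.8° · 3.1 = 11×10×1.65 + 135×1.1 = 330 N·m.
So T = 330 / (0.7524 × 3.1) = 141.48 N.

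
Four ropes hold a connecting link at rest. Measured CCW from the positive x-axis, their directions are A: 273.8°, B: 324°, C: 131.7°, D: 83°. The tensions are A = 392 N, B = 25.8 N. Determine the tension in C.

T_C ≈ 128 N

Resolve: ΣF_x = 392 cos 273.8° + 25.8 cos 324° + T_C cos 131.7° + T_D cos 83° = 0.
        ΣF_y = 392 sin 273.8° + 25.8 sin 324° + T_C sin 131.7° + T_D sin 83° = 0.
The known terms sum to (46.85, -406.3) N, so -0.6652 T_C + 0.1219 T_D = -46.85 and 0.7466 T_C + 0.9925 T_D = 406.3.
Solving simultaneously: T_C = 127.8 N, T_D = 313.2 N.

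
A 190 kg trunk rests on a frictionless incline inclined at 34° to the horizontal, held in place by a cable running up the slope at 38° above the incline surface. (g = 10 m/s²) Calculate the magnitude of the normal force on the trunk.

N ≈ 745 N

Take axes along and perpendicular to the incline. Weight components: W sin 34° = 1062 N down-slope, W cos 34° = 1575 N into the surface.
Along incline: T cos 38° = W sin 34° → T = 1348 N.
Perpendicular: N = W cos 34° − T sin 38° = 745.1 N.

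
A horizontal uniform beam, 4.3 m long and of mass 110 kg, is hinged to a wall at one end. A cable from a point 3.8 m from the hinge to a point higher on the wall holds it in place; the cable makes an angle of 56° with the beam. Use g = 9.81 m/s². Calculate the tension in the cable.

Take torques about the hinge: T sin 56° · 3.8 = 110×9.81×2.15 = 2320.1 N·m.
So T = 2320.1 / (0.8290 × 3.8) = 736.45 N.

T ≈ 736 N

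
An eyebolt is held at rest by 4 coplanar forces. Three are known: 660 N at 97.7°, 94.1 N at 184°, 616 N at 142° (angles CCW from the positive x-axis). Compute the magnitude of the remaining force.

F ≈ 1220 N

Sum the known components: ΣF_x = -667.7 N, ΣF_y = 1027 N.
For equilibrium the remaining force must supply (−ΣF_x, −ΣF_y) = (667.7, -1027) N.
Magnitude = √((667.7)² + (-1027)²) = 1225 N; direction = atan2(-1027, 667.7) = 303.0°.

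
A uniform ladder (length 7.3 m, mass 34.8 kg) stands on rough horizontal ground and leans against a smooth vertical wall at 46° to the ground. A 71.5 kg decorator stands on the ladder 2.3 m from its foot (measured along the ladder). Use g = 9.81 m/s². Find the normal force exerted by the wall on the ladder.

Torques about the foot: N_wall · 7.3 sin 46° = 34.8×9.81×3.65 cos 46° + 71.5×9.81×2.3 cos 46° → N_wall = 378.25 N.

N_wall ≈ 378 N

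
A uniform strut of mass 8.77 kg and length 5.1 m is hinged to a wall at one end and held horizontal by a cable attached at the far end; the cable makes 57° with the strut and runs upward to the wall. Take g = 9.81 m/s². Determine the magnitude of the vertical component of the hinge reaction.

Take torques about the hinge: T sin 57° · 5.1 = 8.77×9.81×2.55 = 219.39 N·m.
So T = 219.39 / (0.8387 × 5.1) = 51.292 N.
ΣF_y = 0: H_y = (8.77×9.81) − T sin 57° = 86.034 − 43.017 = 43.017 N.

|H_y| ≈ 43 N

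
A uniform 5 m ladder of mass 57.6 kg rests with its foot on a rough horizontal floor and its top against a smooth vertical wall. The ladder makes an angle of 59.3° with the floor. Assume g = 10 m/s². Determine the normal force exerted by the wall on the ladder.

N_wall ≈ 171 N

Torques about the foot: N_wall · 5 sin 59.3° = 57.6×10×2.5 cos 59.3° → N_wall = 171 N.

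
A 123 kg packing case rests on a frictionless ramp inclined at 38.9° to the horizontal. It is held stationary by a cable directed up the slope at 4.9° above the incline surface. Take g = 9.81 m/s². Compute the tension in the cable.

T ≈ 760 N

Take axes along and perpendicular to the incline. Weight components: W sin 38.9° = 757.7 N down-slope, W cos 38.9° = 939.1 N into the surface.
Along incline: T cos 4.9° = W sin 38.9° → T = 760.5 N.
Perpendicular: N = W cos 38.9° − T sin 4.9° = 874.1 N.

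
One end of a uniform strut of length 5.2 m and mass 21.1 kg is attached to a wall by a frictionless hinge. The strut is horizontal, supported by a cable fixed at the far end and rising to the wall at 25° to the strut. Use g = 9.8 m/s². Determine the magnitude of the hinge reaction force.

Take torques about the hinge: T sin 25° · 5.2 = 21.1×9.8×2.6 = 537.63 N·m.
So T = 537.63 / (0.4226 × 5.2) = 244.64 N.
ΣF_x = 0: H_x = T cos 25° = 221.72 N.
ΣF_y = 0: H_y = (21.1×9.8) − T sin 25° = 206.78 − 103.39 = 103.39 N.
|H| = √(H_x² + H_y²) = √((221.72)² + (103.39)²) = 244.64 N.

|H| ≈ 245 N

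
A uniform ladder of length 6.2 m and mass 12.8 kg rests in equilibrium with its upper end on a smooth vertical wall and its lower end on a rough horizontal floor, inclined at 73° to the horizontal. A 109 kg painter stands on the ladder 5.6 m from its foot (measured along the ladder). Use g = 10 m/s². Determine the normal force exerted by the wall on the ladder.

Torques about the foot: N_wall · 6.2 sin 73° = 12.8×10×3.1 cos 73° + 109×10×5.6 cos 73° → N_wall = 320.56 N.

N_wall ≈ 321 N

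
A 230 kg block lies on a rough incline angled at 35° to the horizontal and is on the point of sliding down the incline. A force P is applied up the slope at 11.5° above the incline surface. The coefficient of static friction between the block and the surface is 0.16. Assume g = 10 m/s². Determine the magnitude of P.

On the verge of sliding down the incline, friction equals μN and acts up the slope.
Perpendicular: N + P sin 11.5° = W cos 35° = 1884 N.
Along incline: P cos 11.5° + μN = W sin 35° with W sin 35° = 1319 N.
Solving the pair for P and N: P = 1074 N, N = 1670 N (and f = μN = 267.2 N).

P ≈ 1070 N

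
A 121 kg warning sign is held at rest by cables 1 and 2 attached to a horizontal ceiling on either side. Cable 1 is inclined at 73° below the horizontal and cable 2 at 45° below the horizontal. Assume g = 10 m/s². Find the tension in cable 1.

Weight W = 121 × 10 = 1210 N acts straight down.
Horizontal: T_1 cos 73° = T_2 cos 45°  →  T_2 = 0.4135 T_1.
Vertical: T_1 sin 73° + T_2 sin 45° = 1210.
Substituting the horizontal relation into the vertical equation gives 1.249 T_1 = 1210, so T_1 = 969 N.

T_1 ≈ 969 N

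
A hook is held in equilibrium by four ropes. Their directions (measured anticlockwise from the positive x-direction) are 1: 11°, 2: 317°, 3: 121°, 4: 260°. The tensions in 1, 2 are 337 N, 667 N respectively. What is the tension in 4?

Resolve: ΣF_x = 337 cos 11° + 667 cos 317° + T_3 cos 121° + T_4 cos 260° = 0.
        ΣF_y = 337 sin 11° + 667 sin 317° + T_3 sin 121° + T_4 sin 260° = 0.
The known terms sum to (818.6, -390.6) N, so -0.5150 T_3 − 0.1736 T_4 = -818.6 and 0.8572 T_3 − 0.9848 T_4 = 390.6.
Solving simultaneously: T_3 = 1332 N, T_4 = 762.9 N.

T_4 ≈ 763 N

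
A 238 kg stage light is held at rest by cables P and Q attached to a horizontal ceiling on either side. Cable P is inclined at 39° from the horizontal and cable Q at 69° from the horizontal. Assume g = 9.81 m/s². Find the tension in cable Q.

Weight W = 238 × 9.81 = 2335 N acts straight down.
Horizontal: T_P cos 39° = T_Q cos 69°  →  T_P = 0.4611 T_Q.
Vertical: T_P sin 39° + T_Q sin 69° = 2335.
Substituting the horizontal relation into the vertical equation gives 1.224 T_Q = 2335, so T_Q = 1908 N.

T_Q ≈ 1910 N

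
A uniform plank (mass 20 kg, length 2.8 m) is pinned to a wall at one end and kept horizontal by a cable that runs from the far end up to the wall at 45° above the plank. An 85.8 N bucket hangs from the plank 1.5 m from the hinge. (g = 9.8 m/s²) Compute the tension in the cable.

Take torques about the hinge: T sin 45° · 2.8 = 20×9.8×1.4 + 85.8×1.5 = 403.1 N·m.
So T = 403.1 / (0.7071 × 2.8) = 203.6 N.

T ≈ 204 N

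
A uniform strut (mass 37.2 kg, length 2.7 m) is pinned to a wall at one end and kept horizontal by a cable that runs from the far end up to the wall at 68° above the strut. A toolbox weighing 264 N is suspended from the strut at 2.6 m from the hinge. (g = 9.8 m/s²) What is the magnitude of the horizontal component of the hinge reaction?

Take torques about the hinge: T sin 68° · 2.7 = 37.2×9.8×1.35 + 264×2.6 = 1178.6 N·m.
So T = 1178.6 / (0.9272 × 2.7) = 470.78 N.
ΣF_x = 0: H_x = T cos 68° = 176.36 N.

H_x ≈ 176 N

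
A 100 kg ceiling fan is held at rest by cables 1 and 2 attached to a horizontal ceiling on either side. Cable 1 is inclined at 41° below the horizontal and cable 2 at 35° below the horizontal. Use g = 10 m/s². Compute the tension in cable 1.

T_1 ≈ 844 N

Weight W = 100 × 10 = 1000 N acts straight down.
Horizontal: T_1 cos 41° = T_2 cos 35°  →  T_2 = 0.9213 T_1.
Vertical: T_1 sin 41° + T_2 sin 35° = 1000.
Substituting the horizontal relation into the vertical equation gives 1.185 T_1 = 1000, so T_1 = 844.2 N.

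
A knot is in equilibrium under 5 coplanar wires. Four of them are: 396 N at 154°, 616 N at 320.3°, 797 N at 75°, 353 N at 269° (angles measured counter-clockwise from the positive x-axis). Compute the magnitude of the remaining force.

Sum the known components: ΣF_x = 318.1 N, ΣF_y = 197 N.
For equilibrium the remaining force must supply (−ΣF_x, −ΣF_y) = (-318.1, -197) N.
Magnitude = √((-318.1)² + (-197)²) = 374.2 N; direction = atan2(-197, -318.1) = 211.8°.

F ≈ 374 N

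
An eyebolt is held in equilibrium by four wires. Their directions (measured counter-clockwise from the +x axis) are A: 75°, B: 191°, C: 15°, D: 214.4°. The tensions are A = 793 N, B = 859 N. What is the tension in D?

T_D ≈ 2250 N

Resolve: ΣF_x = 793 cos 75° + 859 cos 191° + T_C cos 15° + T_D cos 214.4° = 0.
        ΣF_y = 793 sin 75° + 859 sin 191° + T_C sin 15° + T_D sin 214.4° = 0.
The known terms sum to (-638, 602.1) N, so 0.9659 T_C − 0.8251 T_D = 638 and 0.2588 T_C − 0.5650 T_D = -602.1.
Solving simultaneously: T_C = 2581 N, T_D = 2248 N.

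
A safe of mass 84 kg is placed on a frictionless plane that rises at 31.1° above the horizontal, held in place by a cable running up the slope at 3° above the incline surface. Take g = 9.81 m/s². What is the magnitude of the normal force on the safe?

Take axes along and perpendicular to the incline. Weight components: W sin 31.1° = 425.6 N down-slope, W cos 31.1° = 705.6 N into the surface.
Along incline: T cos 3° = W sin 31.1° → T = 426.2 N.
Perpendicular: N = W cos 31.1° − T sin 3° = 683.3 N.

N ≈ 683 N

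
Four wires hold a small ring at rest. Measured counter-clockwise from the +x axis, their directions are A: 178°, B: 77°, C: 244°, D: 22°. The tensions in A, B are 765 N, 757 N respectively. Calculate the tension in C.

Resolve: ΣF_x = 765 cos 178° + 757 cos 77° + T_C cos 244° + T_D cos 22° = 0.
        ΣF_y = 765 sin 178° + 757 sin 77° + T_C sin 244° + T_D sin 22° = 0.
The known terms sum to (-594.2, 764.3) N, so -0.4384 T_C + 0.9272 T_D = 594.2 and -0.8988 T_C + 0.3746 T_D = -764.3.
Solving simultaneously: T_C = 1392 N, T_D = 1299 N.

T_C ≈ 1390 N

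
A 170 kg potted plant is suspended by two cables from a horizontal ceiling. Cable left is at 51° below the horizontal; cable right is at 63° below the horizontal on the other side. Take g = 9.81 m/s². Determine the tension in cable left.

T_left ≈ 829 N

Weight W = 170 × 9.81 = 1668 N acts straight down.
Horizontal: T_left cos 51° = T_right cos 63°  →  T_right = 1.386 T_left.
Vertical: T_left sin 51° + T_right sin 63° = 1668.
Substituting the horizontal relation into the vertical equation gives 2.012 T_left = 1668, so T_left = 828.8 N.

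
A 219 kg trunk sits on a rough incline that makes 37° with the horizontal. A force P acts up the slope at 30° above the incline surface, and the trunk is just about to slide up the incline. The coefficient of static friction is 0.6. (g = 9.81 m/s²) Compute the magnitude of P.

P ≈ 1990 N

On the verge of sliding up the incline, friction equals μN and acts down the slope.
Perpendicular: N + P sin 30° = W cos 37° = 1716 N.
Along incline: P cos 30° = W sin 37° + μN  with W sin 37° = 1293 N.
Solving the pair for P and N: P = 1992 N, N = 719.9 N (and f = μN = 432 N).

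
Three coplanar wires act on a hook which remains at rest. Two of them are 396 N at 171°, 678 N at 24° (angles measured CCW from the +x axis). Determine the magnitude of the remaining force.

F ≈ 408 N

Sum the known components: ΣF_x = 228.3 N, ΣF_y = 337.7 N.
For equilibrium the remaining force must supply (−ΣF_x, −ΣF_y) = (-228.3, -337.7) N.
Magnitude = √((-228.3)² + (-337.7)²) = 407.6 N; direction = atan2(-337.7, -228.3) = 235.9°.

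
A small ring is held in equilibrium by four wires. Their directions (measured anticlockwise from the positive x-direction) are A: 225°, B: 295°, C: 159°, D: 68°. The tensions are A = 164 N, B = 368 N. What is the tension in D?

Resolve: ΣF_x = 164 cos 225° + 368 cos 295° + T_C cos 159° + T_D cos 68° = 0.
        ΣF_y = 164 sin 225° + 368 sin 295° + T_C sin 159° + T_D sin 68° = 0.
The known terms sum to (39.56, -449.5) N, so -0.9336 T_C + 0.3746 T_D = -39.56 and 0.3584 T_C + 0.9272 T_D = 449.5.
Solving simultaneously: T_C = 205.1 N, T_D = 405.5 N.

T_D ≈ 406 N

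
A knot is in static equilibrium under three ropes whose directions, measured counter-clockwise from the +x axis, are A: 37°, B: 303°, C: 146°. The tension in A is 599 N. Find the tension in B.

T_B ≈ 1450 N

Resolve: ΣF_x = 599 cos 37° + T_B cos 303° + T_C cos 146° = 0.
        ΣF_y = 599 sin 37° + T_B sin 303° + T_C sin 146° = 0.
The known terms sum to (478.4, 360.5) N, so 0.5446 T_B − 0.8290 T_C = -478.4 and -0.8387 T_B + 0.5592 T_C = -360.5.
Solving simultaneously: T_B = 1450 N, T_C = 1529 N.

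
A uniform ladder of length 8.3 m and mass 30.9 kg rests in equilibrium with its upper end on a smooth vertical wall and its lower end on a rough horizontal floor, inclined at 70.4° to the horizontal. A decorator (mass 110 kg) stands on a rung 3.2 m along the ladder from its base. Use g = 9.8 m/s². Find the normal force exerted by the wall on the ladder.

N_wall ≈ 202 N

Torques about the foot: N_wall · 8.3 sin 70.4° = 30.9×9.8×4.15 cos 70.4° + 110×9.8×3.2 cos 70.4° → N_wall = 201.91 N.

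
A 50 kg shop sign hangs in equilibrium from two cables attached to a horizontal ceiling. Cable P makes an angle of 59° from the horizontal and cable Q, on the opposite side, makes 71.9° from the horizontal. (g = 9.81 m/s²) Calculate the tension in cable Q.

T_Q ≈ 334 N

Weight W = 50 × 9.81 = 490.5 N acts straight down.
Horizontal: T_P cos 59° = T_Q cos 71.9°  →  T_P = 0.6032 T_Q.
Vertical: T_P sin 59° + T_Q sin 71.9° = 490.5.
Substituting the horizontal relation into the vertical equation gives 1.468 T_Q = 490.5, so T_Q = 334.2 N.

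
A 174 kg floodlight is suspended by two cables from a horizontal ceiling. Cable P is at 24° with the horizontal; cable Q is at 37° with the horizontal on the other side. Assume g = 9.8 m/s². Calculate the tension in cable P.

T_P ≈ 1560 N

Weight W = 174 × 9.8 = 1705 N acts straight down.
Horizontal: T_P cos 24° = T_Q cos 37°  →  T_Q = 1.144 T_P.
Vertical: T_P sin 24° + T_Q sin 37° = 1705.
Substituting the horizontal relation into the vertical equation gives 1.095 T_P = 1705, so T_P = 1557 N.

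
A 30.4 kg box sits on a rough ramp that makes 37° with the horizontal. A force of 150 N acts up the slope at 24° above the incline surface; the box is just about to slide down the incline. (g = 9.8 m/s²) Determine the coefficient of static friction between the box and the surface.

μ ≈ 0.239

On the verge of sliding down the incline, friction is at its maximum μN and acts up the slope.
Perpendicular to incline: N = W cos 37° − P sin 24° = 237.9 − 61.01 = 176.9 N.
Along incline: P cos 24° + μN = W sin 37° → μ = (W sin 37° − P cos 24°) / N = 0.2389.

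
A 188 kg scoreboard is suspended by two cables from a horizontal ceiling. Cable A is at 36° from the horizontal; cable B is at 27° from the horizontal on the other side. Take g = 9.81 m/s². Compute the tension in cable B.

T_B ≈ 1670 N

Weight W = 188 × 9.81 = 1844 N acts straight down.
Horizontal: T_A cos 36° = T_B cos 27°  →  T_A = 1.101 T_B.
Vertical: T_A sin 36° + T_B sin 27° = 1844.
Substituting the horizontal relation into the vertical equation gives 1.101 T_B = 1844, so T_B = 1675 N.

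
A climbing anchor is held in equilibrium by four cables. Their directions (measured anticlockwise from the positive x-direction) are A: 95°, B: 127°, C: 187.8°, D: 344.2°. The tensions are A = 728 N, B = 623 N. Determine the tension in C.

T_C ≈ 2640 N

Resolve: ΣF_x = 728 cos 95° + 623 cos 127° + T_C cos 187.8° + T_D cos 344.2° = 0.
        ΣF_y = 728 sin 95° + 623 sin 127° + T_C sin 187.8° + T_D sin 344.2° = 0.
The known terms sum to (-438.4, 1223) N, so -0.9907 T_C + 0.9622 T_D = 438.4 and -0.1357 T_C − 0.2723 T_D = -1223.
Solving simultaneously: T_C = 2641 N, T_D = 3175 N.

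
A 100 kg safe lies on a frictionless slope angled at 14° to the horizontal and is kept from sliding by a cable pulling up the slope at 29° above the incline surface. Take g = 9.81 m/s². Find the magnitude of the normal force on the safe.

Take axes along and perpendicular to the incline. Weight components: W sin 14° = 237.3 N down-slope, W cos 14° = 951.9 N into the surface.
Along incline: T cos 29° = W sin 14° → T = 271.3 N.
Perpendicular: N = W cos 14° − T sin 29° = 820.3 N.

N ≈ 820 N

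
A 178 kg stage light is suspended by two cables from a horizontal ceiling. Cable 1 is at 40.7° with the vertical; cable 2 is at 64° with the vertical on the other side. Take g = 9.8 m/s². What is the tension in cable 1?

Angles from the horizontal: cable 1 is 90° − 40.7° = 49.3°, cable 2 is 90° − 64° = 26°.
Weight W = 178 × 9.8 = 1744 N acts straight down.
Horizontal: T_1 cos 49.3° = T_2 cos 26°  →  T_2 = 0.7255 T_1.
Vertical: T_1 sin 49.3° + T_2 sin 26° = 1744.
Substituting the horizontal relation into the vertical equation gives 1.076 T_1 = 1744, so T_1 = 1621 N.

T_1 ≈ 1620 N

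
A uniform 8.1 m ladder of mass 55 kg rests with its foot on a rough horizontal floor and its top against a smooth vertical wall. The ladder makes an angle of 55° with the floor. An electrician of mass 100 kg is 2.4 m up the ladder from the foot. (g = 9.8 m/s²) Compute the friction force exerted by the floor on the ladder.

Torques about the foot: N_wall · 8.1 sin 55° = 55×9.8×4.05 cos 55° + 100×9.8×2.4 cos 55° → N_wall = 392.03 N.
ΣF_x = 0: f_floor = N_wall = 392.03 N.

f ≈ 392 N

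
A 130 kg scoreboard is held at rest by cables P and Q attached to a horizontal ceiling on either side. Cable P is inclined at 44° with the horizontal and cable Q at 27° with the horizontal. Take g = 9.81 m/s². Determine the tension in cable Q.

Weight W = 130 × 9.81 = 1275 N acts straight down.
Horizontal: T_P cos 44° = T_Q cos 27°  →  T_P = 1.239 T_Q.
Vertical: T_P sin 44° + T_Q sin 27° = 1275.
Substituting the horizontal relation into the vertical equation gives 1.314 T_Q = 1275, so T_Q = 970.2 N.

T_Q ≈ 970 N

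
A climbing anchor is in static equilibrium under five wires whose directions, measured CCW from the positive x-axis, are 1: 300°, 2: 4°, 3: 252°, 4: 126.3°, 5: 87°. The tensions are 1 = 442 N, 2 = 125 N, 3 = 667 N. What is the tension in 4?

Resolve: ΣF_x = 442 cos 300° + 125 cos 4° + 667 cos 252° + T_4 cos 126.3° + T_5 cos 87° = 0.
        ΣF_y = 442 sin 300° + 125 sin 4° + 667 sin 252° + T_4 sin 126.3° + T_5 sin 87° = 0.
The known terms sum to (139.6, -1008) N, so -0.5920 T_4 + 0.0523 T_5 = -139.6 and 0.8059 T_4 + 0.9986 T_5 = 1008.
Solving simultaneously: T_4 = 303.4 N, T_5 = 764.9 N.

T_4 ≈ 303 N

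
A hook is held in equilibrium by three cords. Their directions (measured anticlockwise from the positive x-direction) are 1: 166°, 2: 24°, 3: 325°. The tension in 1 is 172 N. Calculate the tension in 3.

Resolve: ΣF_x = 172 cos 166° + T_2 cos 24° + T_3 cos 325° = 0.
        ΣF_y = 172 sin 166° + T_2 sin 24° + T_3 sin 325° = 0.
The known terms sum to (-166.9, 41.61) N, so 0.9135 T_2 + 0.8192 T_3 = 166.9 and 0.4067 T_2 − 0.5736 T_3 = -41.61.
Solving simultaneously: T_2 = 71.91 N, T_3 = 123.5 N.

T_3 ≈ 124 N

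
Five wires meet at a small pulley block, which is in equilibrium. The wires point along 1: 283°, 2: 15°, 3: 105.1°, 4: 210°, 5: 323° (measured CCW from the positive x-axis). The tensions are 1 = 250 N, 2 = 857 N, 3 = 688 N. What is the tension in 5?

T_5 ≈ 222 N

Resolve: ΣF_x = 250 cos 283° + 857 cos 15° + 688 cos 105.1° + T_4 cos 210° + T_5 cos 323° = 0.
        ΣF_y = 250 sin 283° + 857 sin 15° + 688 sin 105.1° + T_4 sin 210° + T_5 sin 323° = 0.
The known terms sum to (704.8, 642.5) N, so -0.8660 T_4 + 0.7986 T_5 = -704.8 and -0.5000 T_4 − 0.6018 T_5 = -642.5.
Solving simultaneously: T_4 = 1018 N, T_5 = 221.6 N.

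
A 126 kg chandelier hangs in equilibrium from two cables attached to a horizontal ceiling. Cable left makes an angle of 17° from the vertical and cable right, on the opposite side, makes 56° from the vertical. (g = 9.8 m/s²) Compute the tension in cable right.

T_right ≈ 378 N

Angles from the horizontal: cable left is 90° − 17° = 73°, cable right is 90° − 56° = 34°.
Weight W = 126 × 9.8 = 1235 N acts straight down.
Horizontal: T_left cos 73° = T_right cos 34°  →  T_left = 2.836 T_right.
Vertical: T_left sin 73° + T_right sin 34° = 1235.
Substituting the horizontal relation into the vertical equation gives 3.271 T_right = 1235, so T_right = 377.5 N.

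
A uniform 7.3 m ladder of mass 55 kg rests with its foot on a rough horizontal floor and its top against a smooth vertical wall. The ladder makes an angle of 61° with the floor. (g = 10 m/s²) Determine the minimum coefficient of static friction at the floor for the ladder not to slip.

μ_min ≈ 0.277

ΣF_y = 0: N_floor = 55×10 = 550 N.
Torques about the foot: N_wall · 7.3 sin 61° = 55×10×3.65 cos 61° → N_wall = 152.43 N.
ΣF_x = 0: f_floor = N_wall = 152.43 N.
μ_min = f_floor / N_floor = 152.43 / 550 = 0.2772.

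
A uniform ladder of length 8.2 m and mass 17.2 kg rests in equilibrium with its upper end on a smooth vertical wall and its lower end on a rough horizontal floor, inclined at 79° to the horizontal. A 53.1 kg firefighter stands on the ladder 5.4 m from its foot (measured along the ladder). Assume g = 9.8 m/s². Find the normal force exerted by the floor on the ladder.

ΣF_y = 0: N_floor = 17.2×9.8 + 53.1×9.8 = 688.94 N.

N_floor ≈ 689 N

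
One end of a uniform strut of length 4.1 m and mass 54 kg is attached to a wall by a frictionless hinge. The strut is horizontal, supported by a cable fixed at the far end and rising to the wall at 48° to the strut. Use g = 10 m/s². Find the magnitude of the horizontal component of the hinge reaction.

H_x ≈ 243 N

Take torques about the hinge: T sin 48° · 4.1 = 54×10×2.05 = 1107 N·m.
So T = 1107 / (0.7431 × 4.1) = 363.32 N.
ΣF_x = 0: H_x = T cos 48° = 243.11 N.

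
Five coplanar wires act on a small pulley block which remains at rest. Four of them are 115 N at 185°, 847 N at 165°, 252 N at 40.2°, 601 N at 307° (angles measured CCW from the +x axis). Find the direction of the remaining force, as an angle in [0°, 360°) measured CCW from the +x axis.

Sum the known components: ΣF_x = -378.5 N, ΣF_y = -108.1 N.
For equilibrium the remaining force must supply (−ΣF_x, −ΣF_y) = (378.5, 108.1) N.
Magnitude = √((378.5)² + (108.1)²) = 393.7 N; direction = atan2(108.1, 378.5) = 15.9°.

θ ≈ 15.9°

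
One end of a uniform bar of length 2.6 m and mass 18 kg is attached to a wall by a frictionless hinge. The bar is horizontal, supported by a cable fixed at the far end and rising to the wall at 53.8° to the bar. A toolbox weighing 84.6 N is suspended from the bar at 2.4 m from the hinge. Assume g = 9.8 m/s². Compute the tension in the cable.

Take torques about the hinge: T sin 53.8° · 2.6 = 18×9.8×1.3 + 84.6×2.4 = 432.36 N·m.
So T = 432.36 / (0.8070 × 2.6) = 206.07 N.

T ≈ 206 N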